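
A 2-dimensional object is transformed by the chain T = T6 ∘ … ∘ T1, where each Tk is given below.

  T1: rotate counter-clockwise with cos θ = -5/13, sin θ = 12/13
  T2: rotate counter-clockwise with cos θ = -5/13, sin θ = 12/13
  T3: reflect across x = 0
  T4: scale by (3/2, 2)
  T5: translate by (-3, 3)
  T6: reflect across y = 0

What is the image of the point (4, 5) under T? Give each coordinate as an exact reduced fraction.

T1 rotate counter-clockwise with cos θ = -5/13, sin θ = 12/13: (4, 5) → (-80/13, 23/13)
T2 rotate counter-clockwise with cos θ = -5/13, sin θ = 12/13: (-80/13, 23/13) → (124/169, -1075/169)
T3 reflect across x = 0: (124/169, -1075/169) → (-124/169, -1075/169)
T4 scale by (3/2, 2): (-124/169, -1075/169) → (-186/169, -2150/169)
T5 translate by (-3, 3): (-186/169, -2150/169) → (-693/169, -1643/169)
T6 reflect across y = 0: (-693/169, -1643/169) → (-693/169, 1643/169)

T(p) = (-693/169, 1643/169)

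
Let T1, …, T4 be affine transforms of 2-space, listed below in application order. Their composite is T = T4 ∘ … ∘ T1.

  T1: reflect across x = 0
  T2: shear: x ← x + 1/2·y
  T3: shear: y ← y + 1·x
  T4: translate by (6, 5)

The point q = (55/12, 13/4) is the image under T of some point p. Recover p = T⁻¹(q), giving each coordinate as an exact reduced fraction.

p = (5/4, -1/3)

T1 = [-1 0 0; 0 1 0; 0 0 1]
T2·T1 = [-1 1/2 0; 0 1 0; 0 0 1]
T3·…·T1 = [-1 1/2 0; -1 3/2 0; 0 0 1]
T4·…·T1 = [-1 1/2 6; -1 3/2 5; 0 0 1]
det M = -1; M⁻¹ = [-3/2 1/2 13/2; -1 1 1; 0 0 1]
M⁻¹ · (55/12, 13/4)ᵀ = (5/4, -1/3)ᵀ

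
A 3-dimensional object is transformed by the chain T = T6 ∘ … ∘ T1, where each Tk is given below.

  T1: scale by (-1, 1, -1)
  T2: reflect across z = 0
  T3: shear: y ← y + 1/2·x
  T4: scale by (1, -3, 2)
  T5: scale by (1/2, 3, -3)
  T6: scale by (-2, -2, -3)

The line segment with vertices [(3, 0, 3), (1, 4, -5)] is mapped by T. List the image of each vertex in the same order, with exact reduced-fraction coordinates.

image vertices: (3, -27, 54), (1, 63, -90)

T1 scale by (-1, 1, -1): (3, 0, 3) → (-3, 0, -3); (1, 4, -5) → (-1, 4, 5)
T2 reflect across z = 0: (-3, 0, -3) → (-3, 0, 3); (-1, 4, 5) → (-1, 4, -5)
T3 shear: y ← y + 1/2·x: (-3, 0, 3) → (-3, -3/2, 3); (-1, 4, -5) → (-1, 7/2, -5)
T4 scale by (1, -3, 2): (-3, -3/2, 3) → (-3, 9/2, 6); (-1, 7/2, -5) → (-1, -21/2, -10)
T5 scale by (1/2, 3, -3): (-3, 9/2, 6) → (-3/2, 27/2, -18); (-1, -21/2, -10) → (-1/2, -63/2, 30)
T6 scale by (-2, -2, -3): (-3/2, 27/2, -18) → (3, -27, 54); (-1/2, -63/2, 30) → (1, 63, -90)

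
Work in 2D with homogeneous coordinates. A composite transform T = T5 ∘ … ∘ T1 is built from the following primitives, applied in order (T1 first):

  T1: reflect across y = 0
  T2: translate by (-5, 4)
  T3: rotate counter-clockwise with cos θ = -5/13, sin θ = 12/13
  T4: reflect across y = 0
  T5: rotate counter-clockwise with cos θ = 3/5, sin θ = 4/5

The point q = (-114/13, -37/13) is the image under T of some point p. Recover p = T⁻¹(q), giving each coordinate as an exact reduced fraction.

T1 = [1 0 0; 0 -1 0; 0 0 1]
T2·T1 = [1 0 -5; 0 -1 4; 0 0 1]
T3·…·T1 = [-5/13 12/13 -23/13; 12/13 5/13 -80/13; 0 0 1]
T4·…·T1 = [-5/13 12/13 -23/13; -12/13 -5/13 80/13; 0 0 1]
T5·…·T1 = [33/65 56/65 -389/65; -56/65 33/65 148/65; 0 0 1]
det M = 1; M⁻¹ = [33/65 -56/65 5; 56/65 33/65 4; 0 0 1]
M⁻¹ · (-114/13, -37/13)ᵀ = (3, -5)ᵀ

p = (3, -5)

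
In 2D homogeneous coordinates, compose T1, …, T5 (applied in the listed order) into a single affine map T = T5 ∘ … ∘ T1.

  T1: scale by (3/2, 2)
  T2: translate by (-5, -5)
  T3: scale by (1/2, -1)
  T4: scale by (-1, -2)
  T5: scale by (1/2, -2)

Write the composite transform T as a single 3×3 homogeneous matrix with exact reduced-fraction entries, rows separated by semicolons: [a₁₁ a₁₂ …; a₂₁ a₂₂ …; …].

T = [-3/8 0 5/4; 0 -8 20; 0 0 1]

T1 = [3/2 0 0; 0 2 0; 0 0 1]
T2·T1 = [3/2 0 -5; 0 2 -5; 0 0 1]
T3·…·T1 = [3/4 0 -5/2; 0 -2 5; 0 0 1]
T4·…·T1 = [-3/4 0 5/2; 0 4 -10; 0 0 1]
T5·…·T1 = [-3/8 0 5/4; 0 -8 20; 0 0 1]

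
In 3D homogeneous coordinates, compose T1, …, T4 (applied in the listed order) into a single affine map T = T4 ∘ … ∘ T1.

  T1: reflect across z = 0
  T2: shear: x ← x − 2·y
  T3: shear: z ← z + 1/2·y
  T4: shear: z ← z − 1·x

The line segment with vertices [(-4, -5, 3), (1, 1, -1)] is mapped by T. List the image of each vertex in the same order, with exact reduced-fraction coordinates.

image vertices: (6, -5, -23/2), (-1, 1, 5/2)

T1 reflect across z = 0: (-4, -5, 3) → (-4, -5, -3); (1, 1, -1) → (1, 1, 1)
T2 shear: x ← x − 2·y: (-4, -5, -3) → (6, -5, -3); (1, 1, 1) → (-1, 1, 1)
T3 shear: z ← z + 1/2·y: (6, -5, -3) → (6, -5, -11/2); (-1, 1, 1) → (-1, 1, 3/2)
T4 shear: z ← z − 1·x: (6, -5, -11/2) → (6, -5, -23/2); (-1, 1, 3/2) → (-1, 1, 5/2)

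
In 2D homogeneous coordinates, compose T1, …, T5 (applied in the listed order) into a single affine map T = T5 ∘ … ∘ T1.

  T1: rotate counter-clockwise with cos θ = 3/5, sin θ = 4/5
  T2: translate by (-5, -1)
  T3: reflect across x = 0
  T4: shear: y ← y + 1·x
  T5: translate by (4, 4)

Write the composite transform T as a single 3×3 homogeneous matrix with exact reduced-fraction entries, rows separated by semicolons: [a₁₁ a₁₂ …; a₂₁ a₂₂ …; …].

T = [-3/5 4/5 9; 1/5 7/5 8; 0 0 1]

T1 = [3/5 -4/5 0; 4/5 3/5 0; 0 0 1]
T2·T1 = [3/5 -4/5 -5; 4/5 3/5 -1; 0 0 1]
T3·…·T1 = [-3/5 4/5 5; 4/5 3/5 -1; 0 0 1]
T4·…·T1 = [-3/5 4/5 5; 1/5 7/5 4; 0 0 1]
T5·…·T1 = [-3/5 4/5 9; 1/5 7/5 8; 0 0 1]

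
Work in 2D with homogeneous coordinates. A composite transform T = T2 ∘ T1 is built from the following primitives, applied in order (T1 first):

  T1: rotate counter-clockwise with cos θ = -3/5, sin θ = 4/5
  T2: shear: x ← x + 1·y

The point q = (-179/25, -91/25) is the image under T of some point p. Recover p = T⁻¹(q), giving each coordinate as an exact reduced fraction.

T1 = [-3/5 -4/5 0; 4/5 -3/5 0; 0 0 1]
T2·T1 = [1/5 -7/5 0; 4/5 -3/5 0; 0 0 1]
det M = 1; M⁻¹ = [-3/5 7/5 0; -4/5 1/5 0; 0 0 1]
M⁻¹ · (-179/25, -91/25)ᵀ = (-4/5, 5)ᵀ

p = (-4/5, 5)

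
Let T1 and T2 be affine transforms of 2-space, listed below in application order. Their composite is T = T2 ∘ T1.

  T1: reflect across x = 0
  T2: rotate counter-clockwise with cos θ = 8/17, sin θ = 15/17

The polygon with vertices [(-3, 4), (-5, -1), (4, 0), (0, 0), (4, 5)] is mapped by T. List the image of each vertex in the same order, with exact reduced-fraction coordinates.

T1 reflect across x = 0: (-3, 4) → (3, 4); (-5, -1) → (5, -1); (4, 0) → (-4, 0); (0, 0) → (0, 0); (4, 5) → (-4, 5)
T2 rotate counter-clockwise with cos θ = 8/17, sin θ = 15/17: (3, 4) → (-36/17, 77/17); (5, -1) → (55/17, 67/17); (-4, 0) → (-32/17, -60/17); (0, 0) → (0, 0); (-4, 5) → (-107/17, -20/17)

image vertices: (-36/17, 77/17), (55/17, 67/17), (-32/17, -60/17), (0, 0), (-107/17, -20/17)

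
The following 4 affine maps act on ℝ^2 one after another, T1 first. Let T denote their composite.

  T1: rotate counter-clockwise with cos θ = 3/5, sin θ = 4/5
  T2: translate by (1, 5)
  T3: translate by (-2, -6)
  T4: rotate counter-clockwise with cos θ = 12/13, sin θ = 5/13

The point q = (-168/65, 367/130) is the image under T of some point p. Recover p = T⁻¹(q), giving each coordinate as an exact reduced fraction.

p = (7/2, 3)

T1 = [3/5 -4/5 0; 4/5 3/5 0; 0 0 1]
T2·T1 = [3/5 -4/5 1; 4/5 3/5 5; 0 0 1]
T3·…·T1 = [3/5 -4/5 -1; 4/5 3/5 -1; 0 0 1]
T4·…·T1 = [16/65 -63/65 -7/13; 63/65 16/65 -17/13; 0 0 1]
det M = 1; M⁻¹ = [16/65 63/65 7/5; -63/65 16/65 -1/5; 0 0 1]
M⁻¹ · (-168/65, 367/130)ᵀ = (7/2, 3)ᵀ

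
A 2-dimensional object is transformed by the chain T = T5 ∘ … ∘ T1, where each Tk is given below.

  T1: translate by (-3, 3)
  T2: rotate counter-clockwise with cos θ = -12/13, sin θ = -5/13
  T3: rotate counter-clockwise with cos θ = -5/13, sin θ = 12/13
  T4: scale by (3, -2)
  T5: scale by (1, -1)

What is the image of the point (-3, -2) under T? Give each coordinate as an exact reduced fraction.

T(p) = (-1803/169, 1668/169)

T1 translate by (-3, 3): (-3, -2) → (-6, 1)
T2 rotate counter-clockwise with cos θ = -12/13, sin θ = -5/13: (-6, 1) → (77/13, 18/13)
T3 rotate counter-clockwise with cos θ = -5/13, sin θ = 12/13: (77/13, 18/13) → (-601/169, 834/169)
T4 scale by (3, -2): (-601/169, 834/169) → (-1803/169, -1668/169)
T5 scale by (1, -1): (-1803/169, -1668/169) → (-1803/169, 1668/169)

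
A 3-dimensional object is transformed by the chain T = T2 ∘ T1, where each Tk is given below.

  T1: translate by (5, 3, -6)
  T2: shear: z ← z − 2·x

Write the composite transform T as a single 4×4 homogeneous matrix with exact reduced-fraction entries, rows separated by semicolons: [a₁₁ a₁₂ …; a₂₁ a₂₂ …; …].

T1 = [1 0 0 5; 0 1 0 3; 0 0 1 -6; 0 0 0 1]
T2·T1 = [1 0 0 5; 0 1 0 3; -2 0 1 -16; 0 0 0 1]

T = [1 0 0 5; 0 1 0 3; -2 0 1 -16; 0 0 0 1]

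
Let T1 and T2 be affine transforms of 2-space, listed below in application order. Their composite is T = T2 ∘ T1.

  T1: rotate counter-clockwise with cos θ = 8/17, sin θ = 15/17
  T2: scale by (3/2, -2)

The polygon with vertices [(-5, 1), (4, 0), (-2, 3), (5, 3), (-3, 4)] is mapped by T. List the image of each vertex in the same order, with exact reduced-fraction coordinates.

image vertices: (-165/34, 134/17), (48/17, -120/17), (-183/34, 12/17), (-15/34, -198/17), (-126/17, 26/17)

T1 rotate counter-clockwise with cos θ = 8/17, sin θ = 15/17: (-5, 1) → (-55/17, -67/17); (4, 0) → (32/17, 60/17); (-2, 3) → (-61/17, -6/17); (5, 3) → (-5/17, 99/17); (-3, 4) → (-84/17, -13/17)
T2 scale by (3/2, -2): (-55/17, -67/17) → (-165/34, 134/17); (32/17, 60/17) → (48/17, -120/17); (-61/17, -6/17) → (-183/34, 12/17); (-5/17, 99/17) → (-15/34, -198/17); (-84/17, -13/17) → (-126/17, 26/17)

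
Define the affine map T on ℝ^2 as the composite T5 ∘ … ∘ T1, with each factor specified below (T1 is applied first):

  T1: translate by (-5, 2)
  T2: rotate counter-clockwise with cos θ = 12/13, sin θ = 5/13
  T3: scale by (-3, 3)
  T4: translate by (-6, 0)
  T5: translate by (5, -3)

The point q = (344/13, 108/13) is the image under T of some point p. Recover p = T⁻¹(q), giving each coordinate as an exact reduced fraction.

T1 = [1 0 -5; 0 1 2; 0 0 1]
T2·T1 = [12/13 -5/13 -70/13; 5/13 12/13 -1/13; 0 0 1]
T3·…·T1 = [-36/13 15/13 210/13; 15/13 36/13 -3/13; 0 0 1]
T4·…·T1 = [-36/13 15/13 132/13; 15/13 36/13 -3/13; 0 0 1]
T5·…·T1 = [-36/13 15/13 197/13; 15/13 36/13 -42/13; 0 0 1]
det M = -9; M⁻¹ = [-4/13 5/39 66/13; 5/39 4/13 -37/39; 0 0 1]
M⁻¹ · (344/13, 108/13)ᵀ = (-2, 5)ᵀ

p = (-2, 5)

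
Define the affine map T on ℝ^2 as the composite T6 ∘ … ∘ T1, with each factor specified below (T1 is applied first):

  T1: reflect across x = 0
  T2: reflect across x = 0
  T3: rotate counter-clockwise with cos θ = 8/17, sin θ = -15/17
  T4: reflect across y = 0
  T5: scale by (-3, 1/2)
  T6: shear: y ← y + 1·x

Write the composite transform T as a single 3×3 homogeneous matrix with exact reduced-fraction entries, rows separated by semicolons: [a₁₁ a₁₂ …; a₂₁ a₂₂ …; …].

T = [-24/17 -45/17 0; -33/34 -49/17 0; 0 0 1]

T1 = [-1 0 0; 0 1 0; 0 0 1]
T2·T1 = [1 0 0; 0 1 0; 0 0 1]
T3·…·T1 = [8/17 15/17 0; -15/17 8/17 0; 0 0 1]
T4·…·T1 = [8/17 15/17 0; 15/17 -8/17 0; 0 0 1]
T5·…·T1 = [-24/17 -45/17 0; 15/34 -4/17 0; 0 0 1]
T6·…·T1 = [-24/17 -45/17 0; -33/34 -49/17 0; 0 0 1]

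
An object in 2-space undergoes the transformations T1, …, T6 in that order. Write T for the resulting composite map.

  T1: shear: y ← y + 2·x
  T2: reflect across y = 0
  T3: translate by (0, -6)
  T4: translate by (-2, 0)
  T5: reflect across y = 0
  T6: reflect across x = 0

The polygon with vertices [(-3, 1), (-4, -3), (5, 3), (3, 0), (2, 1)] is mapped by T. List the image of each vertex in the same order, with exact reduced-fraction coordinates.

image vertices: (5, 1), (6, -5), (-3, 19), (-1, 12), (0, 11)

T1 shear: y ← y + 2·x: (-3, 1) → (-3, -5); (-4, -3) → (-4, -11); (5, 3) → (5, 13); (3, 0) → (3, 6); (2, 1) → (2, 5)
T2 reflect across y = 0: (-3, -5) → (-3, 5); (-4, -11) → (-4, 11); (5, 13) → (5, -13); (3, 6) → (3, -6); (2, 5) → (2, -5)
T3 translate by (0, -6): (-3, 5) → (-3, -1); (-4, 11) → (-4, 5); (5, -13) → (5, -19); (3, -6) → (3, -12); (2, -5) → (2, -11)
T4 translate by (-2, 0): (-3, -1) → (-5, -1); (-4, 5) → (-6, 5); (5, -19) → (3, -19); (3, -12) → (1, -12); (2, -11) → (0, -11)
T5 reflect across y = 0: (-5, -1) → (-5, 1); (-6, 5) → (-6, -5); (3, -19) → (3, 19); (1, -12) → (1, 12); (0, -11) → (0, 11)
T6 reflect across x = 0: (-5, 1) → (5, 1); (-6, -5) → (6, -5); (3, 19) → (-3, 19); (1, 12) → (-1, 12); (0, 11) → (0, 11)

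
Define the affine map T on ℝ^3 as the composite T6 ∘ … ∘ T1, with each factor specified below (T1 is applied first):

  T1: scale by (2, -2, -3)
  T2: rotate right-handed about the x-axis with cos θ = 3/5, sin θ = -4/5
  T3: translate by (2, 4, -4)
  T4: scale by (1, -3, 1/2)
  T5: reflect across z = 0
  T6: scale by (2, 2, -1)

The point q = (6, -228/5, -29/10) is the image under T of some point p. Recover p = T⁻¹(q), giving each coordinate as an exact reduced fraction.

p = (1/2, -9/5, -3/5)

T1 = [2 0 0 0; 0 -2 0 0; 0 0 -3 0; 0 0 0 1]
T2·T1 = [2 0 0 0; 0 -6/5 -12/5 0; 0 8/5 -9/5 0; 0 0 0 1]
T3·…·T1 = [2 0 0 2; 0 -6/5 -12/5 4; 0 8/5 -9/5 -4; 0 0 0 1]
T4·…·T1 = [2 0 0 2; 0 18/5 36/5 -12; 0 4/5 -9/10 -2; 0 0 0 1]
T5·…·T1 = [2 0 0 2; 0 18/5 36/5 -12; 0 -4/5 9/10 2; 0 0 0 1]
T6·…·T1 = [4 0 0 4; 0 36/5 72/5 -24; 0 4/5 -9/10 -2; 0 0 0 1]
det M = -72; M⁻¹ = [1/4 0 0 -1; 0 1/20 4/5 14/5; 0 2/45 -2/5 4/15; 0 0 0 1]
M⁻¹ · (6, -228/5, -29/10)ᵀ = (1/2, -9/5, -3/5)ᵀ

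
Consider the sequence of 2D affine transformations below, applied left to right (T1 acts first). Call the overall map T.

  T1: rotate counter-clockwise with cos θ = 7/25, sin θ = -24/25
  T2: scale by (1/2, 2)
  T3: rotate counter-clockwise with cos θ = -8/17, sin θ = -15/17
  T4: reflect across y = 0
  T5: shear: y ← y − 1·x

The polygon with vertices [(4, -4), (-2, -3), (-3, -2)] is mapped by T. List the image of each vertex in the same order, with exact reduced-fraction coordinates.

image vertices: (-3448/425, 954/425), (1154/425, -1367/425), (2016/425, -3211/850)

T1 rotate counter-clockwise with cos θ = 7/25, sin θ = -24/25: (4, -4) → (-68/25, -124/25); (-2, -3) → (-86/25, 27/25); (-3, -2) → (-69/25, 58/25)
T2 scale by (1/2, 2): (-68/25, -124/25) → (-34/25, -248/25); (-86/25, 27/25) → (-43/25, 54/25); (-69/25, 58/25) → (-69/50, 116/25)
T3 rotate counter-clockwise with cos θ = -8/17, sin θ = -15/17: (-34/25, -248/25) → (-3448/425, 2494/425); (-43/25, 54/25) → (1154/425, 213/425); (-69/50, 116/25) → (2016/425, -821/850)
T4 reflect across y = 0: (-3448/425, 2494/425) → (-3448/425, -2494/425); (1154/425, 213/425) → (1154/425, -213/425); (2016/425, -821/850) → (2016/425, 821/850)
T5 shear: y ← y − 1·x: (-3448/425, -2494/425) → (-3448/425, 954/425); (1154/425, -213/425) → (1154/425, -1367/425); (2016/425, 821/850) → (2016/425, -3211/850)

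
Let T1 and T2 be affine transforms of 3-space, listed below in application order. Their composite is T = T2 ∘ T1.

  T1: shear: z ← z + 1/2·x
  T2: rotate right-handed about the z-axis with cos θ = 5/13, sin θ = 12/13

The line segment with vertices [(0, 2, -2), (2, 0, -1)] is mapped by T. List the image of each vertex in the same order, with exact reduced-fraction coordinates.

image vertices: (-24/13, 10/13, -2), (10/13, 24/13, 0)

T1 shear: z ← z + 1/2·x: (0, 2, -2) → (0, 2, -2); (2, 0, -1) → (2, 0, 0)
T2 rotate right-handed about the z-axis with cos θ = 5/13, sin θ = 12/13: (0, 2, -2) → (-24/13, 10/13, -2); (2, 0, 0) → (10/13, 24/13, 0)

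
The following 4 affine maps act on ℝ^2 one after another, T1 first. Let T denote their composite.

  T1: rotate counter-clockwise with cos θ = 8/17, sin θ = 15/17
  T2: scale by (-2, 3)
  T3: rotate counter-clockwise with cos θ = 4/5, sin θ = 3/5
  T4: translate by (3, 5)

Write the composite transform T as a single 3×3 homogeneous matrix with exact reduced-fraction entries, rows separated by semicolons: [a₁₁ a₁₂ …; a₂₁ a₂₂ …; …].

T1 = [8/17 -15/17 0; 15/17 8/17 0; 0 0 1]
T2·T1 = [-16/17 30/17 0; 45/17 24/17 0; 0 0 1]
T3·…·T1 = [-199/85 48/85 0; 132/85 186/85 0; 0 0 1]
T4·…·T1 = [-199/85 48/85 3; 132/85 186/85 5; 0 0 1]

T = [-199/85 48/85 3; 132/85 186/85 5; 0 0 1]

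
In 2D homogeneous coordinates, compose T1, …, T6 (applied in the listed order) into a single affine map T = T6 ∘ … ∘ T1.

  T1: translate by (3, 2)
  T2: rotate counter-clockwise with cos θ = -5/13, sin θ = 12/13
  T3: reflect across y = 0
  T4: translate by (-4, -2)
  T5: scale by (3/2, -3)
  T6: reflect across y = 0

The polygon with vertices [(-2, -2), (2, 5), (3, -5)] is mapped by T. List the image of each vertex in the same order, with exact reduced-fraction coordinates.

image vertices: (-171/26, -114/13), (-483/26, -153/13), (-69/13, -339/13)

T1 translate by (3, 2): (-2, -2) → (1, 0); (2, 5) → (5, 7); (3, -5) → (6, -3)
T2 rotate counter-clockwise with cos θ = -5/13, sin θ = 12/13: (1, 0) → (-5/13, 12/13); (5, 7) → (-109/13, 25/13); (6, -3) → (6/13, 87/13)
T3 reflect across y = 0: (-5/13, 12/13) → (-5/13, -12/13); (-109/13, 25/13) → (-109/13, -25/13); (6/13, 87/13) → (6/13, -87/13)
T4 translate by (-4, -2): (-5/13, -12/13) → (-57/13, -38/13); (-109/13, -25/13) → (-161/13, -51/13); (6/13, -87/13) → (-46/13, -113/13)
T5 scale by (3/2, -3): (-57/13, -38/13) → (-171/26, 114/13); (-161/13, -51/13) → (-483/26, 153/13); (-46/13, -113/13) → (-69/13, 339/13)
T6 reflect across y = 0: (-171/26, 114/13) → (-171/26, -114/13); (-483/26, 153/13) → (-483/26, -153/13); (-69/13, 339/13) → (-69/13, -339/13)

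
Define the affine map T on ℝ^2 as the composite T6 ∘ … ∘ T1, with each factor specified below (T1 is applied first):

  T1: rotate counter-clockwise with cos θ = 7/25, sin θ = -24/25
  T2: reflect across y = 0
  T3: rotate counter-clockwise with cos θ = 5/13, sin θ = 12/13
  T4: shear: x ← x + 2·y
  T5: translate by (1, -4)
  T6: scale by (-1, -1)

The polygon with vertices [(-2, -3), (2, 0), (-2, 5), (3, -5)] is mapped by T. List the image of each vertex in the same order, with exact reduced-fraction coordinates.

image vertices: (423/65, 2467/325), (-127/65, 892/325), (-713/65, 443/325), (552/65, 1953/325)

T1 rotate counter-clockwise with cos θ = 7/25, sin θ = -24/25: (-2, -3) → (-86/25, 27/25); (2, 0) → (14/25, -48/25); (-2, 5) → (106/25, 83/25); (3, -5) → (-99/25, -107/25)
T2 reflect across y = 0: (-86/25, 27/25) → (-86/25, -27/25); (14/25, -48/25) → (14/25, 48/25); (106/25, 83/25) → (106/25, -83/25); (-99/25, -107/25) → (-99/25, 107/25)
T3 rotate counter-clockwise with cos θ = 5/13, sin θ = 12/13: (-86/25, -27/25) → (-106/325, -1167/325); (14/25, 48/25) → (-506/325, 408/325); (106/25, -83/25) → (1526/325, 857/325); (-99/25, 107/25) → (-1779/325, -653/325)
T4 shear: x ← x + 2·y: (-106/325, -1167/325) → (-488/65, -1167/325); (-506/325, 408/325) → (62/65, 408/325); (1526/325, 857/325) → (648/65, 857/325); (-1779/325, -653/325) → (-617/65, -653/325)
T5 translate by (1, -4): (-488/65, -1167/325) → (-423/65, -2467/325); (62/65, 408/325) → (127/65, -892/325); (648/65, 857/325) → (713/65, -443/325); (-617/65, -653/325) → (-552/65, -1953/325)
T6 scale by (-1, -1): (-423/65, -2467/325) → (423/65, 2467/325); (127/65, -892/325) → (-127/65, 892/325); (713/65, -443/325) → (-713/65, 443/325); (-552/65, -1953/325) → (552/65, 1953/325)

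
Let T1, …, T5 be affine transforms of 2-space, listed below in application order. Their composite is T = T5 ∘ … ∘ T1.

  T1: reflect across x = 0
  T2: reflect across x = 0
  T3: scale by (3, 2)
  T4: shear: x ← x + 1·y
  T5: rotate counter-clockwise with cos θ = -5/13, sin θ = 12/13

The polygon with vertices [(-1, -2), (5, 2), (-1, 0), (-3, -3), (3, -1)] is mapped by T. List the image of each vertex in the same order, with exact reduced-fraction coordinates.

T1 reflect across x = 0: (-1, -2) → (1, -2); (5, 2) → (-5, 2); (-1, 0) → (1, 0); (-3, -3) → (3, -3); (3, -1) → (-3, -1)
T2 reflect across x = 0: (1, -2) → (-1, -2); (-5, 2) → (5, 2); (1, 0) → (-1, 0); (3, -3) → (-3, -3); (-3, -1) → (3, -1)
T3 scale by (3, 2): (-1, -2) → (-3, -4); (5, 2) → (15, 4); (-1, 0) → (-3, 0); (-3, -3) → (-9, -6); (3, -1) → (9, -2)
T4 shear: x ← x + 1·y: (-3, -4) → (-7, -4); (15, 4) → (19, 4); (-3, 0) → (-3, 0); (-9, -6) → (-15, -6); (9, -2) → (7, -2)
T5 rotate counter-clockwise with cos θ = -5/13, sin θ = 12/13: (-7, -4) → (83/13, -64/13); (19, 4) → (-11, 16); (-3, 0) → (15/13, -36/13); (-15, -6) → (147/13, -150/13); (7, -2) → (-11/13, 94/13)

image vertices: (83/13, -64/13), (-11, 16), (15/13, -36/13), (147/13, -150/13), (-11/13, 94/13)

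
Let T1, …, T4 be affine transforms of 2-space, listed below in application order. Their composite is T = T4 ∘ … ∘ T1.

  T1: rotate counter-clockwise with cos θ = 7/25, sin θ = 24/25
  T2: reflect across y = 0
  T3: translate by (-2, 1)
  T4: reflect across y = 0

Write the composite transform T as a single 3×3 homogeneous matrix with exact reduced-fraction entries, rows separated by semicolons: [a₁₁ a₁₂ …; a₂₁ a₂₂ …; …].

T1 = [7/25 -24/25 0; 24/25 7/25 0; 0 0 1]
T2·T1 = [7/25 -24/25 0; -24/25 -7/25 0; 0 0 1]
T3·…·T1 = [7/25 -24/25 -2; -24/25 -7/25 1; 0 0 1]
T4·…·T1 = [7/25 -24/25 -2; 24/25 7/25 -1; 0 0 1]

T = [7/25 -24/25 -2; 24/25 7/25 -1; 0 0 1]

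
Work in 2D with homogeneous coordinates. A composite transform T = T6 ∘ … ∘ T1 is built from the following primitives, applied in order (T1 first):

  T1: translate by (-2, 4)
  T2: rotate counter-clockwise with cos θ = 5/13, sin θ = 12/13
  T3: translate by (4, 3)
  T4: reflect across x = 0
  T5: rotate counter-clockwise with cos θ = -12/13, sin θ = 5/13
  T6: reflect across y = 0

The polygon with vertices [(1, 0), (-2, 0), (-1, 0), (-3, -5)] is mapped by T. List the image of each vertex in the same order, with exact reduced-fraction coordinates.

T1 translate by (-2, 4): (1, 0) → (-1, 4); (-2, 0) → (-4, 4); (-1, 0) → (-3, 4); (-3, -5) → (-5, -1)
T2 rotate counter-clockwise with cos θ = 5/13, sin θ = 12/13: (-1, 4) → (-53/13, 8/13); (-4, 4) → (-68/13, -28/13); (-3, 4) → (-63/13, -16/13); (-5, -1) → (-1, -5)
T3 translate by (4, 3): (-53/13, 8/13) → (-1/13, 47/13); (-68/13, -28/13) → (-16/13, 11/13); (-63/13, -16/13) → (-11/13, 23/13); (-1, -5) → (3, -2)
T4 reflect across x = 0: (-1/13, 47/13) → (1/13, 47/13); (-16/13, 11/13) → (16/13, 11/13); (-11/13, 23/13) → (11/13, 23/13); (3, -2) → (-3, -2)
T5 rotate counter-clockwise with cos θ = -12/13, sin θ = 5/13: (1/13, 47/13) → (-19/13, -43/13); (16/13, 11/13) → (-19/13, -4/13); (11/13, 23/13) → (-19/13, -17/13); (-3, -2) → (46/13, 9/13)
T6 reflect across y = 0: (-19/13, -43/13) → (-19/13, 43/13); (-19/13, -4/13) → (-19/13, 4/13); (-19/13, -17/13) → (-19/13, 17/13); (46/13, 9/13) → (46/13, -9/13)

image vertices: (-19/13, 43/13), (-19/13, 4/13), (-19/13, 17/13), (46/13, -9/13)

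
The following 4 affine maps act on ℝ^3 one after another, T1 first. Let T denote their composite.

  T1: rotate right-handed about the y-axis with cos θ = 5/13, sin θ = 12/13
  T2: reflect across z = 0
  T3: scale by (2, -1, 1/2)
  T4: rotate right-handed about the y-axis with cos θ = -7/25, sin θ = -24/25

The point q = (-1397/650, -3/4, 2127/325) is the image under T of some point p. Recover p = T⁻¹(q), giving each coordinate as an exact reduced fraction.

p = (7/4, 3/4, 3)

T1 = [5/13 0 12/13 0; 0 1 0 0; -12/13 0 5/13 0; 0 0 0 1]
T2·T1 = [5/13 0 12/13 0; 0 1 0 0; 12/13 0 -5/13 0; 0 0 0 1]
T3·…·T1 = [10/13 0 24/13 0; 0 -1 0 0; 6/13 0 -5/26 0; 0 0 0 1]
T4·…·T1 = [-214/325 0 -108/325 0; 0 -1 0 0; 198/325 0 1187/650 0; 0 0 0 1]
det M = 1; M⁻¹ = [-1187/650 0 -108/325 0; 0 -1 0 0; 198/325 0 214/325 0; 0 0 0 1]
M⁻¹ · (-1397/650, -3/4, 2127/325)ᵀ = (7/4, 3/4, 3)ᵀ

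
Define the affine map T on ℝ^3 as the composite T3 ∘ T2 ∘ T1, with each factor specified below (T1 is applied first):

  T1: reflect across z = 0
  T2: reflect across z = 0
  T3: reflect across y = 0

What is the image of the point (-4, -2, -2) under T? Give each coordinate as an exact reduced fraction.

T(p) = (-4, 2, -2)

T1 reflect across z = 0: (-4, -2, -2) → (-4, -2, 2)
T2 reflect across z = 0: (-4, -2, 2) → (-4, -2, -2)
T3 reflect across y = 0: (-4, -2, -2) → (-4, 2, -2)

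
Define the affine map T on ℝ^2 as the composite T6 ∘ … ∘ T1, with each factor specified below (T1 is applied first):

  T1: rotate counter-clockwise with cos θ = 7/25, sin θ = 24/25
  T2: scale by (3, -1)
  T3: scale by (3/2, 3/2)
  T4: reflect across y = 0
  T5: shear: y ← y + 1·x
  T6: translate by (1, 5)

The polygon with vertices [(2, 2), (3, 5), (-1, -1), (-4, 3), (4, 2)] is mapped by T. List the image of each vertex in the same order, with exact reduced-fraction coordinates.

image vertices: (-128/25, 13/5), (-841/50, -32/5), (203/50, 31/5), (-17, -35/2), (-13/5, 8)

T1 rotate counter-clockwise with cos θ = 7/25, sin θ = 24/25: (2, 2) → (-34/25, 62/25); (3, 5) → (-99/25, 107/25); (-1, -1) → (17/25, -31/25); (-4, 3) → (-4, -3); (4, 2) → (-4/5, 22/5)
T2 scale by (3, -1): (-34/25, 62/25) → (-102/25, -62/25); (-99/25, 107/25) → (-297/25, -107/25); (17/25, -31/25) → (51/25, 31/25); (-4, -3) → (-12, 3); (-4/5, 22/5) → (-12/5, -22/5)
T3 scale by (3/2, 3/2): (-102/25, -62/25) → (-153/25, -93/25); (-297/25, -107/25) → (-891/50, -321/50); (51/25, 31/25) → (153/50, 93/50); (-12, 3) → (-18, 9/2); (-12/5, -22/5) → (-18/5, -33/5)
T4 reflect across y = 0: (-153/25, -93/25) → (-153/25, 93/25); (-891/50, -321/50) → (-891/50, 321/50); (153/50, 93/50) → (153/50, -93/50); (-18, 9/2) → (-18, -9/2); (-18/5, -33/5) → (-18/5, 33/5)
T5 shear: y ← y + 1·x: (-153/25, 93/25) → (-153/25, -12/5); (-891/50, 321/50) → (-891/50, -57/5); (153/50, -93/50) → (153/50, 6/5); (-18, -9/2) → (-18, -45/2); (-18/5, 33/5) → (-18/5, 3)
T6 translate by (1, 5): (-153/25, -12/5) → (-128/25, 13/5); (-891/50, -57/5) → (-841/50, -32/5); (153/50, 6/5) → (203/50, 31/5); (-18, -45/2) → (-17, -35/2); (-18/5, 3) → (-13/5, 8)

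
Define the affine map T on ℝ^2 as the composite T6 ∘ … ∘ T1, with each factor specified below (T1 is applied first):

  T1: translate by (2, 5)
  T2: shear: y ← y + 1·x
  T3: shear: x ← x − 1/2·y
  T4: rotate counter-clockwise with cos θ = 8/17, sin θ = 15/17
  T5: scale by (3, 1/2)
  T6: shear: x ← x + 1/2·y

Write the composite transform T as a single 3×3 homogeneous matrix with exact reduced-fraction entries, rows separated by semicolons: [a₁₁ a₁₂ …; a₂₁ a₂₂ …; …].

T1 = [1 0 2; 0 1 5; 0 0 1]
T2·T1 = [1 0 2; 1 1 7; 0 0 1]
T3·…·T1 = [1/2 -1/2 -3/2; 1 1 7; 0 0 1]
T4·…·T1 = [-11/17 -19/17 -117/17; 31/34 1/34 67/34; 0 0 1]
T5·…·T1 = [-33/17 -57/17 -351/17; 31/68 1/68 67/68; 0 0 1]
T6·…·T1 = [-233/136 -455/136 -2741/136; 31/68 1/68 67/68; 0 0 1]

T = [-233/136 -455/136 -2741/136; 31/68 1/68 67/68; 0 0 1]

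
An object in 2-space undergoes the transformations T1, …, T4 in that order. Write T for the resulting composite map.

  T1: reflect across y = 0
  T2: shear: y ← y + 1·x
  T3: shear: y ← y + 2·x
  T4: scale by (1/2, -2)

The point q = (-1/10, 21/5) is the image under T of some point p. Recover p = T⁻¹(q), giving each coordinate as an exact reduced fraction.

T1 = [1 0 0; 0 -1 0; 0 0 1]
T2·T1 = [1 0 0; 1 -1 0; 0 0 1]
T3·…·T1 = [1 0 0; 3 -1 0; 0 0 1]
T4·…·T1 = [1/2 0 0; -6 2 0; 0 0 1]
det M = 1; M⁻¹ = [2 0 0; 6 1/2 0; 0 0 1]
M⁻¹ · (-1/10, 21/5)ᵀ = (-1/5, 3/2)ᵀ

p = (-1/5, 3/2)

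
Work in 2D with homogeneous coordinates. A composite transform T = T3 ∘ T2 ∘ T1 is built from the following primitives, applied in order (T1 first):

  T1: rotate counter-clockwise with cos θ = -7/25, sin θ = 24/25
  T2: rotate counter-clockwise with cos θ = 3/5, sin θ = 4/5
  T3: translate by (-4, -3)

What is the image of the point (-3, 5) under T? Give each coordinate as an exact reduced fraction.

T1 rotate counter-clockwise with cos θ = -7/25, sin θ = 24/25: (-3, 5) → (-99/25, -107/25)
T2 rotate counter-clockwise with cos θ = 3/5, sin θ = 4/5: (-99/25, -107/25) → (131/125, -717/125)
T3 translate by (-4, -3): (131/125, -717/125) → (-369/125, -1092/125)

T(p) = (-369/125, -1092/125)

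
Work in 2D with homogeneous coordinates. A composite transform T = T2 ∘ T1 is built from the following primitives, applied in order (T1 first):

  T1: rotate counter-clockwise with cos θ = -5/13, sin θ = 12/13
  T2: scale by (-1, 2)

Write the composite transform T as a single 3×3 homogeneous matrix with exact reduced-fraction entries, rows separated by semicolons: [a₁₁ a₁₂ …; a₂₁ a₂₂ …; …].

T = [5/13 12/13 0; 24/13 -10/13 0; 0 0 1]

T1 = [-5/13 -12/13 0; 12/13 -5/13 0; 0 0 1]
T2·T1 = [5/13 12/13 0; 24/13 -10/13 0; 0 0 1]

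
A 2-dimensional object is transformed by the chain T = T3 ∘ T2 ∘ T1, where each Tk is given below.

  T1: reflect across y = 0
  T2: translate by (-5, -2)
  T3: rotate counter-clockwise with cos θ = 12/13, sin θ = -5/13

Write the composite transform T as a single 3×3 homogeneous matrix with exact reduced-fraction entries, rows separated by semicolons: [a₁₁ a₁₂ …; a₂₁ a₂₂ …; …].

T1 = [1 0 0; 0 -1 0; 0 0 1]
T2·T1 = [1 0 -5; 0 -1 -2; 0 0 1]
T3·…·T1 = [12/13 -5/13 -70/13; -5/13 -12/13 1/13; 0 0 1]

T = [12/13 -5/13 -70/13; -5/13 -12/13 1/13; 0 0 1]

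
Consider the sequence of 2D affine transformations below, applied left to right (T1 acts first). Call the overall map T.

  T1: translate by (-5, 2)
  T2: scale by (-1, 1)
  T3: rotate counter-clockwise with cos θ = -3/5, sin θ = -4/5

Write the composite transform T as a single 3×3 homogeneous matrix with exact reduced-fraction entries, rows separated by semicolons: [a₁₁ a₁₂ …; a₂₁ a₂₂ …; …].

T1 = [1 0 -5; 0 1 2; 0 0 1]
T2·T1 = [-1 0 5; 0 1 2; 0 0 1]
T3·…·T1 = [3/5 4/5 -7/5; 4/5 -3/5 -26/5; 0 0 1]

T = [3/5 4/5 -7/5; 4/5 -3/5 -26/5; 0 0 1]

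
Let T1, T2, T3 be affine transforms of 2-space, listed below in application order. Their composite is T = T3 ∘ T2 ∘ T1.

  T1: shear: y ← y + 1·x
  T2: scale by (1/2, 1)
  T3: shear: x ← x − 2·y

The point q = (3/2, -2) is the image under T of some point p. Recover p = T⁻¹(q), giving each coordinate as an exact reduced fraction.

p = (-5, 3)

T1 = [1 0 0; 1 1 0; 0 0 1]
T2·T1 = [1/2 0 0; 1 1 0; 0 0 1]
T3·…·T1 = [-3/2 -2 0; 1 1 0; 0 0 1]
det M = 1/2; M⁻¹ = [2 4 0; -2 -3 0; 0 0 1]
M⁻¹ · (3/2, -2)ᵀ = (-5, 3)ᵀ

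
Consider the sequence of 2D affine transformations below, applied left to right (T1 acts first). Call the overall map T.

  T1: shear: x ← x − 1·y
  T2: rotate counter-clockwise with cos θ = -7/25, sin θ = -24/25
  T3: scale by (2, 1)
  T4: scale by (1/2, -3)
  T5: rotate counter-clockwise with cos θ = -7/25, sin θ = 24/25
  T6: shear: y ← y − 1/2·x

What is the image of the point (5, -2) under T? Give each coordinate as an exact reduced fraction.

T(p) = (-10409/625, -143/250)

T1 shear: x ← x − 1·y: (5, -2) → (7, -2)
T2 rotate counter-clockwise with cos θ = -7/25, sin θ = -24/25: (7, -2) → (-97/25, -154/25)
T3 scale by (2, 1): (-97/25, -154/25) → (-194/25, -154/25)
T4 scale by (1/2, -3): (-194/25, -154/25) → (-97/25, 462/25)
T5 rotate counter-clockwise with cos θ = -7/25, sin θ = 24/25: (-97/25, 462/25) → (-10409/625, -5562/625)
T6 shear: y ← y − 1/2·x: (-10409/625, -5562/625) → (-10409/625, -143/250)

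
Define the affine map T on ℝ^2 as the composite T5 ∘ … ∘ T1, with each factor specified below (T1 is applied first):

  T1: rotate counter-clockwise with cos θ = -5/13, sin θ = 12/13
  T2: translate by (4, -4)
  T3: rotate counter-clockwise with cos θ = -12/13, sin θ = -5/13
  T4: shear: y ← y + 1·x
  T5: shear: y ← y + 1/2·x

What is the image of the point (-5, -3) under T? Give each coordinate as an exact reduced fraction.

T(p) = (-1841/169, -4325/338)

T1 rotate counter-clockwise with cos θ = -5/13, sin θ = 12/13: (-5, -3) → (61/13, -45/13)
T2 translate by (4, -4): (61/13, -45/13) → (113/13, -97/13)
T3 rotate counter-clockwise with cos θ = -12/13, sin θ = -5/13: (113/13, -97/13) → (-1841/169, 599/169)
T4 shear: y ← y + 1·x: (-1841/169, 599/169) → (-1841/169, -1242/169)
T5 shear: y ← y + 1/2·x: (-1841/169, -1242/169) → (-1841/169, -4325/338)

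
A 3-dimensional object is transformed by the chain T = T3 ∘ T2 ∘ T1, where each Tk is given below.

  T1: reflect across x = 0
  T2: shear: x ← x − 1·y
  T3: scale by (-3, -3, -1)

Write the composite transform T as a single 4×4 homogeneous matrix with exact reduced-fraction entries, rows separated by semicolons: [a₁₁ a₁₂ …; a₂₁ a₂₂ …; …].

T = [3 3 0 0; 0 -3 0 0; 0 0 -1 0; 0 0 0 1]

T1 = [-1 0 0 0; 0 1 0 0; 0 0 1 0; 0 0 0 1]
T2·T1 = [-1 -1 0 0; 0 1 0 0; 0 0 1 0; 0 0 0 1]
T3·…·T1 = [3 3 0 0; 0 -3 0 0; 0 0 -1 0; 0 0 0 1]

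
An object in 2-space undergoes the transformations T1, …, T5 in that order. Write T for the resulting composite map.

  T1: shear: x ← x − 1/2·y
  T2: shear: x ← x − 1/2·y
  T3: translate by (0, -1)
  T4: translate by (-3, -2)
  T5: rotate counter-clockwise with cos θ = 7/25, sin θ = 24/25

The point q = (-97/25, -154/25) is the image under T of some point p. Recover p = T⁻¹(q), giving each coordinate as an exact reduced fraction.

p = (1, 5)

T1 = [1 -1/2 0; 0 1 0; 0 0 1]
T2·T1 = [1 -1 0; 0 1 0; 0 0 1]
T3·…·T1 = [1 -1 0; 0 1 -1; 0 0 1]
T4·…·T1 = [1 -1 -3; 0 1 -3; 0 0 1]
T5·…·T1 = [7/25 -31/25 51/25; 24/25 -17/25 -93/25; 0 0 1]
det M = 1; M⁻¹ = [-17/25 31/25 6; -24/25 7/25 3; 0 0 1]
M⁻¹ · (-97/25, -154/25)ᵀ = (1, 5)ᵀ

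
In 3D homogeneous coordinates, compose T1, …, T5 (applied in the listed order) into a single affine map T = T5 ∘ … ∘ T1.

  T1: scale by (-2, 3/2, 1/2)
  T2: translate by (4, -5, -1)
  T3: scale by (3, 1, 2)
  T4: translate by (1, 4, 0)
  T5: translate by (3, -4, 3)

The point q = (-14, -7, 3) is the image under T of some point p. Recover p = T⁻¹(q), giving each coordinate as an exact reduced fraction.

p = (5, -4/3, 2)

T1 = [-2 0 0 0; 0 3/2 0 0; 0 0 1/2 0; 0 0 0 1]
T2·T1 = [-2 0 0 4; 0 3/2 0 -5; 0 0 1/2 -1; 0 0 0 1]
T3·…·T1 = [-6 0 0 12; 0 3/2 0 -5; 0 0 1 -2; 0 0 0 1]
T4·…·T1 = [-6 0 0 13; 0 3/2 0 -1; 0 0 1 -2; 0 0 0 1]
T5·…·T1 = [-6 0 0 16; 0 3/2 0 -5; 0 0 1 1; 0 0 0 1]
det M = -9; M⁻¹ = [-1/6 0 0 8/3; 0 2/3 0 10/3; 0 0 1 -1; 0 0 0 1]
M⁻¹ · (-14, -7, 3)ᵀ = (5, -4/3, 2)ᵀ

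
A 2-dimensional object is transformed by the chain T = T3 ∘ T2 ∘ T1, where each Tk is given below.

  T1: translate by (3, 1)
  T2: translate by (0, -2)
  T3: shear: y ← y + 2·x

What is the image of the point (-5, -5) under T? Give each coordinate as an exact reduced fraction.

T(p) = (-2, -10)

T1 translate by (3, 1): (-5, -5) → (-2, -4)
T2 translate by (0, -2): (-2, -4) → (-2, -6)
T3 shear: y ← y + 2·x: (-2, -6) → (-2, -10)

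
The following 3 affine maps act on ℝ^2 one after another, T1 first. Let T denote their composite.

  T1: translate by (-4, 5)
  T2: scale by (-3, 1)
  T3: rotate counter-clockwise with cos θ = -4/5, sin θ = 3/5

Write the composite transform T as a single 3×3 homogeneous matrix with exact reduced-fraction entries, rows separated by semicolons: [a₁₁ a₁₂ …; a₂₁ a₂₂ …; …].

T1 = [1 0 -4; 0 1 5; 0 0 1]
T2·T1 = [-3 0 12; 0 1 5; 0 0 1]
T3·…·T1 = [12/5 -3/5 -63/5; -9/5 -4/5 16/5; 0 0 1]

T = [12/5 -3/5 -63/5; -9/5 -4/5 16/5; 0 0 1]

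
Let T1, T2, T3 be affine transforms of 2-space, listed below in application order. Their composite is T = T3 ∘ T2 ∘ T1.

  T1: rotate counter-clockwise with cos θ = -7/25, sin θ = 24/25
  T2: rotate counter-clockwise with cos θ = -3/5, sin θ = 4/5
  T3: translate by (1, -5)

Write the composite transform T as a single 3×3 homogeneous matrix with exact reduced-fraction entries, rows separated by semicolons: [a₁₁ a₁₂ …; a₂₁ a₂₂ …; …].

T = [-3/5 4/5 1; -4/5 -3/5 -5; 0 0 1]

T1 = [-7/25 -24/25 0; 24/25 -7/25 0; 0 0 1]
T2·T1 = [-3/5 4/5 0; -4/5 -3/5 0; 0 0 1]
T3·…·T1 = [-3/5 4/5 1; -4/5 -3/5 -5; 0 0 1]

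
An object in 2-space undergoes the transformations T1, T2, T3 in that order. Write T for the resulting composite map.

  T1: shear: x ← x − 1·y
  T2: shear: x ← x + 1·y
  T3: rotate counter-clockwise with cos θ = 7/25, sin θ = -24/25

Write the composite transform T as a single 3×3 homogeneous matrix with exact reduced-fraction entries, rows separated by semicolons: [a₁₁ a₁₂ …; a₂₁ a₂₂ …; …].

T1 = [1 -1 0; 0 1 0; 0 0 1]
T2·T1 = [1 0 0; 0 1 0; 0 0 1]
T3·…·T1 = [7/25 24/25 0; -24/25 7/25 0; 0 0 1]

T = [7/25 24/25 0; -24/25 7/25 0; 0 0 1]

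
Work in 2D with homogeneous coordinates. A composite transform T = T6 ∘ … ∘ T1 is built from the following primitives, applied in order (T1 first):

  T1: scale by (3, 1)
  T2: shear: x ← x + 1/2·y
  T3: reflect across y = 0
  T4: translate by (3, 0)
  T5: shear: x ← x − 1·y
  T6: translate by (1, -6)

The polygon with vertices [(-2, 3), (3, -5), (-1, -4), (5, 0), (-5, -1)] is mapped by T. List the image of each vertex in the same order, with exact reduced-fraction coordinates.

T1 scale by (3, 1): (-2, 3) → (-6, 3); (3, -5) → (9, -5); (-1, -4) → (-3, -4); (5, 0) → (15, 0); (-5, -1) → (-15, -1)
T2 shear: x ← x + 1/2·y: (-6, 3) → (-9/2, 3); (9, -5) → (13/2, -5); (-3, -4) → (-5, -4); (15, 0) → (15, 0); (-15, -1) → (-31/2, -1)
T3 reflect across y = 0: (-9/2, 3) → (-9/2, -3); (13/2, -5) → (13/2, 5); (-5, -4) → (-5, 4); (15, 0) → (15, 0); (-31/2, -1) → (-31/2, 1)
T4 translate by (3, 0): (-9/2, -3) → (-3/2, -3); (13/2, 5) → (19/2, 5); (-5, 4) → (-2, 4); (15, 0) → (18, 0); (-31/2, 1) → (-25/2, 1)
T5 shear: x ← x − 1·y: (-3/2, -3) → (3/2, -3); (19/2, 5) → (9/2, 5); (-2, 4) → (-6, 4); (18, 0) → (18, 0); (-25/2, 1) → (-27/2, 1)
T6 translate by (1, -6): (3/2, -3) → (5/2, -9); (9/2, 5) → (11/2, -1); (-6, 4) → (-5, -2); (18, 0) → (19, -6); (-27/2, 1) → (-25/2, -5)

image vertices: (5/2, -9), (11/2, -1), (-5, -2), (19, -6), (-25/2, -5)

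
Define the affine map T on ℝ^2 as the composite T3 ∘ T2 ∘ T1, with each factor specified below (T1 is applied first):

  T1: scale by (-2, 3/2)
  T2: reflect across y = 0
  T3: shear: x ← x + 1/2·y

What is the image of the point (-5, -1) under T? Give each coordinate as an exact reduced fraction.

T(p) = (43/4, 3/2)

T1 scale by (-2, 3/2): (-5, -1) → (10, -3/2)
T2 reflect across y = 0: (10, -3/2) → (10, 3/2)
T3 shear: x ← x + 1/2·y: (10, 3/2) → (43/4, 3/2)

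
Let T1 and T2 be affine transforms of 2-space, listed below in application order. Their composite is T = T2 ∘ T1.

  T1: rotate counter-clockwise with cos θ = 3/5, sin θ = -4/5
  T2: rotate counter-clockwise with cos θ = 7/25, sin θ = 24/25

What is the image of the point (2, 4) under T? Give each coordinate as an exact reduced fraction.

T1 rotate counter-clockwise with cos θ = 3/5, sin θ = -4/5: (2, 4) → (22/5, 4/5)
T2 rotate counter-clockwise with cos θ = 7/25, sin θ = 24/25: (22/5, 4/5) → (58/125, 556/125)

T(p) = (58/125, 556/125)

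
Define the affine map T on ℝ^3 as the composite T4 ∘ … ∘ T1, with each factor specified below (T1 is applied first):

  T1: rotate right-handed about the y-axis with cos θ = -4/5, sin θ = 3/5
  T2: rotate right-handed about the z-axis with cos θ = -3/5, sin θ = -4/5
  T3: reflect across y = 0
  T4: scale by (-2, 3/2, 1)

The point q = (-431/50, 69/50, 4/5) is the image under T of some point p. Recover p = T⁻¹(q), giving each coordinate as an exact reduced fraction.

T1 = [-4/5 0 3/5 0; 0 1 0 0; -3/5 0 -4/5 0; 0 0 0 1]
T2·T1 = [12/25 4/5 -9/25 0; 16/25 -3/5 -12/25 0; -3/5 0 -4/5 0; 0 0 0 1]
T3·…·T1 = [12/25 4/5 -9/25 0; -16/25 3/5 12/25 0; -3/5 0 -4/5 0; 0 0 0 1]
T4·…·T1 = [-24/25 -8/5 18/25 0; -24/25 9/10 18/25 0; -3/5 0 -4/5 0; 0 0 0 1]
det M = 3; M⁻¹ = [-6/25 -32/75 -3/5 0; -2/5 2/5 0 0; 9/50 8/25 -4/5 0; 0 0 0 1]
M⁻¹ · (-431/50, 69/50, 4/5)ᵀ = (1, 4, -7/4)ᵀ

p = (1, 4, -7/4)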